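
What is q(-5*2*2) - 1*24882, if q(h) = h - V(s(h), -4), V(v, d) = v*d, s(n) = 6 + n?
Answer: -24958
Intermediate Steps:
V(v, d) = d*v
q(h) = 24 + 5*h (q(h) = h - (-4)*(6 + h) = h - (-24 - 4*h) = h + (24 + 4*h) = 24 + 5*h)
q(-5*2*2) - 1*24882 = (24 + 5*(-5*2*2)) - 1*24882 = (24 + 5*(-10*2)) - 24882 = (24 + 5*(-20)) - 24882 = (24 - 100) - 24882 = -76 - 24882 = -24958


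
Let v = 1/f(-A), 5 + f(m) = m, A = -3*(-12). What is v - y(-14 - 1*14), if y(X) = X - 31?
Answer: 2418/41 ≈ 58.976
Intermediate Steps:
A = 36
f(m) = -5 + m
y(X) = -31 + X
v = -1/41 (v = 1/(-5 - 1*36) = 1/(-5 - 36) = 1/(-41) = -1/41 ≈ -0.024390)
v - y(-14 - 1*14) = -1/41 - (-31 + (-14 - 1*14)) = -1/41 - (-31 + (-14 - 14)) = -1/41 - (-31 - 28) = -1/41 - 1*(-59) = -1/41 + 59 = 2418/41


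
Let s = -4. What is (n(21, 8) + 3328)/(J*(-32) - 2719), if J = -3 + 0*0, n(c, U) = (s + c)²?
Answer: -3617/2623 ≈ -1.3790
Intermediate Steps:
n(c, U) = (-4 + c)²
J = -3 (J = -3 + 0 = -3)
(n(21, 8) + 3328)/(J*(-32) - 2719) = ((-4 + 21)² + 3328)/(-3*(-32) - 2719) = (17² + 3328)/(96 - 2719) = (289 + 3328)/(-2623) = 3617*(-1/2623) = -3617/2623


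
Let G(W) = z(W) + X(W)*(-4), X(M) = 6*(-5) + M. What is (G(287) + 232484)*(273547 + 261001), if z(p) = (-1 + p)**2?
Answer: 167448230096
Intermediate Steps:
X(M) = -30 + M
G(W) = 120 + (-1 + W)**2 - 4*W (G(W) = (-1 + W)**2 + (-30 + W)*(-4) = (-1 + W)**2 + (120 - 4*W) = 120 + (-1 + W)**2 - 4*W)
(G(287) + 232484)*(273547 + 261001) = ((121 + 287**2 - 6*287) + 232484)*(273547 + 261001) = ((121 + 82369 - 1722) + 232484)*534548 = (80768 + 232484)*534548 = 313252*534548 = 167448230096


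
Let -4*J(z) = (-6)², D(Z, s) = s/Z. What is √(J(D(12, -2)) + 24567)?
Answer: √24558 ≈ 156.71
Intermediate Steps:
J(z) = -9 (J(z) = -¼*(-6)² = -¼*36 = -9)
√(J(D(12, -2)) + 24567) = √(-9 + 24567) = √24558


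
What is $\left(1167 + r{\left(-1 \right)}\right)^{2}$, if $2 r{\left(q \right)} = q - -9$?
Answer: $1371241$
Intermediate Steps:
$r{\left(q \right)} = \frac{9}{2} + \frac{q}{2}$ ($r{\left(q \right)} = \frac{q - -9}{2} = \frac{q + 9}{2} = \frac{9 + q}{2} = \frac{9}{2} + \frac{q}{2}$)
$\left(1167 + r{\left(-1 \right)}\right)^{2} = \left(1167 + \left(\frac{9}{2} + \frac{1}{2} \left(-1\right)\right)\right)^{2} = \left(1167 + \left(\frac{9}{2} - \frac{1}{2}\right)\right)^{2} = \left(1167 + 4\right)^{2} = 1171^{2} = 1371241$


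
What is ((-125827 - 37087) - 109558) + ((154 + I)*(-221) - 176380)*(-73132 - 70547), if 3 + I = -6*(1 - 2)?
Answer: 30327059811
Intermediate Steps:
I = 3 (I = -3 - 6*(1 - 2) = -3 - 6*(-1) = -3 + 6 = 3)
((-125827 - 37087) - 109558) + ((154 + I)*(-221) - 176380)*(-73132 - 70547) = ((-125827 - 37087) - 109558) + ((154 + 3)*(-221) - 176380)*(-73132 - 70547) = (-162914 - 109558) + (157*(-221) - 176380)*(-143679) = -272472 + (-34697 - 176380)*(-143679) = -272472 - 211077*(-143679) = -272472 + 30327332283 = 30327059811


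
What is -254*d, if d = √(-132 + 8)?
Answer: -508*I*√31 ≈ -2828.4*I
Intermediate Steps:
d = 2*I*√31 (d = √(-124) = 2*I*√31 ≈ 11.136*I)
-254*d = -508*I*√31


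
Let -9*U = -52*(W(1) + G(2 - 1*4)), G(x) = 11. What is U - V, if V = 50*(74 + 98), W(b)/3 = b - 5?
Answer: -77452/9 ≈ -8605.8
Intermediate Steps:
W(b) = -15 + 3*b (W(b) = 3*(b - 5) = 3*(-5 + b) = -15 + 3*b)
U = -52/9 (U = -(-52)*((-15 + 3*1) + 11)/9 = -(-52)*((-15 + 3) + 11)/9 = -(-52)*(-12 + 11)/9 = -(-52)*(-1)/9 = -⅑*52 = -52/9 ≈ -5.7778)
V = 8600 (V = 50*172 = 8600)
U - V = -52/9 - 1*8600 = -52/9 - 8600 = -77452/9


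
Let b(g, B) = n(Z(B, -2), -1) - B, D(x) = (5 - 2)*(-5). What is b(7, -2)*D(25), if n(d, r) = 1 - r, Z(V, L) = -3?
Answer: -60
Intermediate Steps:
D(x) = -15 (D(x) = 3*(-5) = -15)
b(g, B) = 2 - B (b(g, B) = (1 - 1*(-1)) - B = (1 + 1) - B = 2 - B)
b(7, -2)*D(25) = (2 - 1*(-2))*(-15) = (2 + 2)*(-15) = 4*(-15) = -60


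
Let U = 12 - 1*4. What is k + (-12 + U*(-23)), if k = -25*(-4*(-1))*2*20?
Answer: -4196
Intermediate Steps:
U = 8 (U = 12 - 4 = 8)
k = -4000 (k = -100*2*20 = -25*8*20 = -200*20 = -4000)
k + (-12 + U*(-23)) = -4000 + (-12 + 8*(-23)) = -4000 + (-12 - 184) = -4000 - 196 = -4196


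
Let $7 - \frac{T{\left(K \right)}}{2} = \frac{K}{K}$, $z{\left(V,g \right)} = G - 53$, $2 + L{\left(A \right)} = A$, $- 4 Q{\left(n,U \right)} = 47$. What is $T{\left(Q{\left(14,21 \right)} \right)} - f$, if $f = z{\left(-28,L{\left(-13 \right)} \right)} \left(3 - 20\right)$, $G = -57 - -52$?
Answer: $-974$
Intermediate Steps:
$G = -5$ ($G = -57 + 52 = -5$)
$Q{\left(n,U \right)} = - \frac{47}{4}$ ($Q{\left(n,U \right)} = \left(- \frac{1}{4}\right) 47 = - \frac{47}{4}$)
$L{\left(A \right)} = -2 + A$
$z{\left(V,g \right)} = -58$ ($z{\left(V,g \right)} = -5 - 53 = -58$)
$T{\left(K \right)} = 12$ ($T{\left(K \right)} = 14 - 2 \frac{K}{K} = 14 - 2 = 12$)
$f = 986$ ($f = - 58 \left(3 - 20\right) = \left(-58\right) \left(-17\right) = 986$)
$T{\left(Q{\left(14,21 \right)} \right)} - f = 12 - 986 = -974$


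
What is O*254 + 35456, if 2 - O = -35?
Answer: 44854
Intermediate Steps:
O = 37 (O = 2 - 1*(-35) = 2 + 35 = 37)
O*254 + 35456 = 37*254 + 35456 = 9398 + 35456 = 44854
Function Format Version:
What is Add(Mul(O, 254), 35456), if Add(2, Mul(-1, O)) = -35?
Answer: 44854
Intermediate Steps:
O = 37 (O = Add(2, Mul(-1, -35)) = Add(2, 35) = 37)
Add(Mul(O, 254), 35456) = Add(Mul(37, 254), 35456) = Add(9398, 35456) = 44854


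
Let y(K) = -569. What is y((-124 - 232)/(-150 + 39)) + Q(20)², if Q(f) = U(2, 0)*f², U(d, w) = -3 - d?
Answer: 3999431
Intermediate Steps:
Q(f) = -5*f² (Q(f) = (-3 - 1*2)*f² = (-3 - 2)*f² = -5*f²)
y((-124 - 232)/(-150 + 39)) + Q(20)² = -569 + (-5*20²)² = -569 + (-5*400)² = -569 + (-2000)² = -569 + 4000000 = 3999431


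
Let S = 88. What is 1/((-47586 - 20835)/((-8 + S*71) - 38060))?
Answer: 31820/68421 ≈ 0.46506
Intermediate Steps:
1/((-47586 - 20835)/((-8 + S*71) - 38060)) = 1/((-47586 - 20835)/((-8 + 88*71) - 38060)) = 1/(-68421/((-8 + 6248) - 38060)) = 1/(-68421/(6240 - 38060)) = 1/(-68421/(-31820)) = 1/(-68421*(-1/31820)) = 1/(68421/31820) = 31820/68421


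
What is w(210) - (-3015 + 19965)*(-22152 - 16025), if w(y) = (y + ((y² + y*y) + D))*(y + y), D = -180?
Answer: 684156750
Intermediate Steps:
w(y) = 2*y*(-180 + y + 2*y²) (w(y) = (y + ((y² + y*y) - 180))*(y + y) = (y + ((y² + y²) - 180))*(2*y) = (y + (2*y² - 180))*(2*y) = (y + (-180 + 2*y²))*(2*y) = (-180 + y + 2*y²)*(2*y) = 2*y*(-180 + y + 2*y²))
w(210) - (-3015 + 19965)*(-22152 - 16025) = 2*210*(-180 + 210 + 2*210²) - (-3015 + 19965)*(-22152 - 16025) = 2*210*(-180 + 210 + 2*44100) - 16950*(-38177) = 2*210*(-180 + 210 + 88200) - 1*(-647100150) = 2*210*88230 + 647100150 = 37056600 + 647100150 = 684156750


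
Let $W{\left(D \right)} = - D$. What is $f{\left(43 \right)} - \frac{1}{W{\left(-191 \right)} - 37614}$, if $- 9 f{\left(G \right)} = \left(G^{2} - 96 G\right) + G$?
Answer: $\frac{83677837}{336807} \approx 248.44$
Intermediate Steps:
$f{\left(G \right)} = - \frac{G^{2}}{9} + \frac{95 G}{9}$ ($f{\left(G \right)} = - \frac{\left(G^{2} - 96 G\right) + G}{9} = - \frac{G^{2} - 95 G}{9} = - \frac{G^{2}}{9} + \frac{95 G}{9}$)
$f{\left(43 \right)} - \frac{1}{W{\left(-191 \right)} - 37614} = \frac{1}{9} \cdot 43 \left(95 - 43\right) - \frac{1}{\left(-1\right) \left(-191\right) - 37614} = \frac{1}{9} \cdot 43 \left(95 - 43\right) - \frac{1}{191 - 37614} = \frac{1}{9} \cdot 43 \cdot 52 - \frac{1}{-37423} = \frac{2236}{9} - - \frac{1}{37423} = \frac{2236}{9} + \frac{1}{37423} = \frac{83677837}{336807}$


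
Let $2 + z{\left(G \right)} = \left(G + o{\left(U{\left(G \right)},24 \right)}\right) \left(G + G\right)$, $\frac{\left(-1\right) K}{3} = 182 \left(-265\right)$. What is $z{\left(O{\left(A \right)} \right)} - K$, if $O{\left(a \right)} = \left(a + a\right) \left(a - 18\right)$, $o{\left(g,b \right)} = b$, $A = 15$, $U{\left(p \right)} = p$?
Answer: $-132812$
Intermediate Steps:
$O{\left(a \right)} = 2 a \left(-18 + a\right)$
$K = 144690$ ($K = - 3 \cdot 182 \left(-265\right) = \left(-3\right) \left(-48230\right) = 144690$)
$z{\left(G \right)} = -2 + 2 G \left(24 + G\right)$ ($z{\left(G \right)} = -2 + \left(G + 24\right) \left(G + G\right) = -2 + \left(24 + G\right) 2 G = -2 + 2 G \left(24 + G\right)$)
$z{\left(O{\left(A \right)} \right)} - K = \left(-2 + 2 \left(2 \cdot 15 \left(-18 + 15\right)\right)^{2} + 48 \cdot 2 \cdot 15 \left(-18 + 15\right)\right) - 144690 = \left(-2 + 2 \left(2 \cdot 15 \left(-3\right)\right)^{2} + 48 \cdot 2 \cdot 15 \left(-3\right)\right) - 144690 = \left(-2 + 2 \left(-90\right)^{2} + 48 \left(-90\right)\right) - 144690 = \left(-2 + 2 \cdot 8100 - 4320\right) - 144690 = \left(-2 + 16200 - 4320\right) - 144690 = 11878 - 144690 = -132812$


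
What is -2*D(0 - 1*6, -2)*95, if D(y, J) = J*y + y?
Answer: -1140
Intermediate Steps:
D(y, J) = y + J*y
-2*D(0 - 1*6, -2)*95 = -2*(0 - 1*6)*(1 - 2)*95 = -2*(0 - 6)*(-1)*95 = -(-12)*(-1)*95 = -2*6*95 = -12*95 = -1140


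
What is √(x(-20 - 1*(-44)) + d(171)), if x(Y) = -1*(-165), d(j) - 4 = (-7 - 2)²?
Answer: 5*√10 ≈ 15.811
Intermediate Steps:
d(j) = 85 (d(j) = 4 + (-7 - 2)² = 4 + (-9)² = 4 + 81 = 85)
x(Y) = 165
√(x(-20 - 1*(-44)) + d(171)) = √(165 + 85) = √250 = 5*√10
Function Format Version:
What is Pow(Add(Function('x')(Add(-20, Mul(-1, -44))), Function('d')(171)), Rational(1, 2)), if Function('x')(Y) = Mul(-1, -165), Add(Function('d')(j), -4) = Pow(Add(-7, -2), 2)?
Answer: Mul(5, Pow(10, Rational(1, 2))) ≈ 15.811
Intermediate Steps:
Function('d')(j) = 85 (Function('d')(j) = Add(4, Pow(Add(-7, -2), 2)) = Add(4, Pow(-9, 2)) = Add(4, 81) = 85)
Function('x')(Y) = 165
Pow(Add(Function('x')(Add(-20, Mul(-1, -44))), Function('d')(171)), Rational(1, 2)) = Pow(Add(165, 85), Rational(1, 2)) = Pow(250, Rational(1, 2)) = Mul(5, Pow(10, Rational(1, 2)))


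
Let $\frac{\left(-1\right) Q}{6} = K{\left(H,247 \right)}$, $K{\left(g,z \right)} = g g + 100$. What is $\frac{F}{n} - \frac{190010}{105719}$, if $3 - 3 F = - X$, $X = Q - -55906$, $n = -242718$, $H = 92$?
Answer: $- \frac{138834920015}{76979712726} \approx -1.8035$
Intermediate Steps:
$K{\left(g,z \right)} = 100 + g^{2}$ ($K{\left(g,z \right)} = g^{2} + 100 = 100 + g^{2}$)
$Q = -51384$ ($Q = - 6 \left(100 + 92^{2}\right) = - 6 \left(100 + 8464\right) = \left(-6\right) 8564 = -51384$)
$X = 4522$ ($X = -51384 - -55906 = -51384 + 55906 = 4522$)
$F = \frac{4525}{3}$ ($F = 1 - \frac{\left(-1\right) 4522}{3} = 1 - - \frac{4522}{3} = 1 + \frac{4522}{3} = \frac{4525}{3} \approx 1508.3$)
$\frac{F}{n} - \frac{190010}{105719} = \frac{4525}{3 \left(-242718\right)} - \frac{190010}{105719} = \frac{4525}{3} \left(- \frac{1}{242718}\right) - \frac{190010}{105719} = - \frac{4525}{728154} - \frac{190010}{105719} = - \frac{138834920015}{76979712726}$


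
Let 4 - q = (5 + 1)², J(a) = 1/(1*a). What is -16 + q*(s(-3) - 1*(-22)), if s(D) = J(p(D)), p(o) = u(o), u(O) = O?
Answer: -2128/3 ≈ -709.33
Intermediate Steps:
p(o) = o
J(a) = 1/a
s(D) = 1/D
q = -32 (q = 4 - (5 + 1)² = 4 - 1*6² = 4 - 1*36 = 4 - 36 = -32)
-16 + q*(s(-3) - 1*(-22)) = -16 - 32*(1/(-3) - 1*(-22)) = -16 - 32*(-⅓ + 22) = -16 - 32*65/3 = -16 - 2080/3 = -2128/3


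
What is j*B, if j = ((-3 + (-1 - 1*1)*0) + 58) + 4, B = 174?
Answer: 10266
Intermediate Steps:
j = 59 (j = ((-3 + (-1 - 1)*0) + 58) + 4 = ((-3 - 2*0) + 58) + 4 = ((-3 + 0) + 58) + 4 = (-3 + 58) + 4 = 55 + 4 = 59)
j*B = 59*174 = 10266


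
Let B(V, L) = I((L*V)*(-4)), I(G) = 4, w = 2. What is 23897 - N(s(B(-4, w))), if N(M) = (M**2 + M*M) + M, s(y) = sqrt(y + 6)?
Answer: 23877 - sqrt(10) ≈ 23874.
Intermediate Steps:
B(V, L) = 4
s(y) = sqrt(6 + y)
N(M) = M + 2*M**2 (N(M) = (M**2 + M**2) + M = 2*M**2 + M = M + 2*M**2)
23897 - N(s(B(-4, w))) = 23897 - sqrt(6 + 4)*(1 + 2*sqrt(6 + 4)) = 23897 - sqrt(10)*(1 + 2*sqrt(10))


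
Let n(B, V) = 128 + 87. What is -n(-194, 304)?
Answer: -215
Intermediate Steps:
n(B, V) = 215
-n(-194, 304) = -1*215 = -215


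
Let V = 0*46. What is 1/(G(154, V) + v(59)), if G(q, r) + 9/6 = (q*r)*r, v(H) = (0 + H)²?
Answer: 2/6959 ≈ 0.00028740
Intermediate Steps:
V = 0
v(H) = H²
G(q, r) = -3/2 + q*r² (G(q, r) = -3/2 + (q*r)*r = -3/2 + q*r²)
1/(G(154, V) + v(59)) = 1/((-3/2 + 154*0²) + 59²) = 1/((-3/2 + 154*0) + 3481) = 1/((-3/2 + 0) + 3481) = 1/(-3/2 + 3481) = 1/(6959/2) = 2/6959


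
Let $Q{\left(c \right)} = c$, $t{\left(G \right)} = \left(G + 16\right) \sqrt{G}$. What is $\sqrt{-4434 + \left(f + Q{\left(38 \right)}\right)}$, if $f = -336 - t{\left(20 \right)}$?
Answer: $2 \sqrt{-1183 - 18 \sqrt{5}} \approx 69.95 i$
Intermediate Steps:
$t{\left(G \right)} = \sqrt{G} \left(16 + G\right)$ ($t{\left(G \right)} = \left(16 + G\right) \sqrt{G} = \sqrt{G} \left(16 + G\right)$)
$f = -336 - 72 \sqrt{5}$ ($f = -336 - \sqrt{20} \left(16 + 20\right) = -336 - 2 \sqrt{5} \cdot 36 = -336 - 72 \sqrt{5} \approx -497.0$)
$\sqrt{-4434 + \left(f + Q{\left(38 \right)}\right)} = \sqrt{-4434 + \left(\left(-336 - 72 \sqrt{5}\right) + 38\right)} = \sqrt{-4434 - \left(298 + 72 \sqrt{5}\right)} = \sqrt{-4732 - 72 \sqrt{5}}$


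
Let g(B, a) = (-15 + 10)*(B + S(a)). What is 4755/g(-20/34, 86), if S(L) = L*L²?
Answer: -5389/3604314 ≈ -0.0014952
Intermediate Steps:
S(L) = L³
g(B, a) = -5*B - 5*a³ (g(B, a) = (-15 + 10)*(B + a³) = -5*(B + a³) = -5*B - 5*a³)
4755/g(-20/34, 86) = 4755/(-(-100)/34 - 5*86³) = 4755/(-(-100)/34 - 5*636056) = 4755/(-5*(-10/17) - 3180280) = 4755/(50/17 - 3180280) = 4755/(-54064710/17) = 4755*(-17/54064710) = -5389/3604314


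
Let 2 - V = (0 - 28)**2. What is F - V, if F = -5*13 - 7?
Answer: 710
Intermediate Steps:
V = -782 (V = 2 - (0 - 28)**2 = 2 - 1*(-28)**2 = 2 - 1*784 = 2 - 784 = -782)
F = -72 (F = -65 - 7 = -72)
F - V = -72 - 1*(-782) = -72 + 782 = 710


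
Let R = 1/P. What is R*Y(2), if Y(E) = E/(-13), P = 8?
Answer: -1/52 ≈ -0.019231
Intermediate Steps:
Y(E) = -E/13 (Y(E) = E*(-1/13) = -E/13)
R = ⅛ (R = 1/8 = ⅛ ≈ 0.12500)
R*Y(2) = (-1/13*2)/8 = (⅛)*(-2/13) = -1/52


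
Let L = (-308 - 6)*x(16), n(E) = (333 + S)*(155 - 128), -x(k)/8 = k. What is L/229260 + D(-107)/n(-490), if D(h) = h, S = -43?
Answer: 4836209/29918430 ≈ 0.16165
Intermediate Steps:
x(k) = -8*k
n(E) = 7830 (n(E) = (333 - 43)*(155 - 128) = 290*27 = 7830)
L = 40192 (L = (-308 - 6)*(-8*16) = -314*(-128) = 40192)
L/229260 + D(-107)/n(-490) = 40192/229260 - 107/7830 = 40192*(1/229260) - 107*1/7830 = 10048/57315 - 107/7830 = 4836209/29918430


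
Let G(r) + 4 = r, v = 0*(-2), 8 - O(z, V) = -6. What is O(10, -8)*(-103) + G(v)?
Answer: -1446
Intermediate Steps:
O(z, V) = 14 (O(z, V) = 8 - 1*(-6) = 8 + 6 = 14)
v = 0
G(r) = -4 + r
O(10, -8)*(-103) + G(v) = 14*(-103) + (-4 + 0) = -1442 - 4 = -1446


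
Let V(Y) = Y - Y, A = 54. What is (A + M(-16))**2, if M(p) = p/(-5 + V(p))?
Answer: 81796/25 ≈ 3271.8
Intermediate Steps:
V(Y) = 0
M(p) = -p/5 (M(p) = p/(-5 + 0) = p/(-5) = -p/5)
(A + M(-16))**2 = (54 - 1/5*(-16))**2 = (54 + 16/5)**2 = (286/5)**2 = 81796/25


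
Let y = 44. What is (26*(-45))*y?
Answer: -51480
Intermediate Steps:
(26*(-45))*y = (26*(-45))*44 = -1170*44 = -51480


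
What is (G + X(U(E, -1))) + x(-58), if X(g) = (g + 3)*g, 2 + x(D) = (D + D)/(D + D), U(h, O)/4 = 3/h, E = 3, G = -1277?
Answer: -1250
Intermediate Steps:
U(h, O) = 12/h (U(h, O) = 4*(3/h) = 12/h)
x(D) = -1 (x(D) = -2 + (D + D)/(D + D) = -2 + (2*D)/((2*D)) = -2 + (2*D)*(1/(2*D)) = -2 + 1 = -1)
X(g) = g*(3 + g) (X(g) = (3 + g)*g = g*(3 + g))
(G + X(U(E, -1))) + x(-58) = (-1277 + (12/3)*(3 + 12/3)) - 1 = (-1277 + (12*(1/3))*(3 + 12*(1/3))) - 1 = (-1277 + 4*(3 + 4)) - 1 = (-1277 + 4*7) - 1 = (-1277 + 28) - 1 = -1249 - 1 = -1250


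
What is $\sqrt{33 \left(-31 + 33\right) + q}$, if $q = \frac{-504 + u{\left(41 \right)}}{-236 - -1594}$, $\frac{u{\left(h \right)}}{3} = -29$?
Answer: $\frac{3 \sqrt{13434694}}{1358} \approx 8.0972$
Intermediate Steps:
$u{\left(h \right)} = -87$ ($u{\left(h \right)} = 3 \left(-29\right) = -87$)
$q = - \frac{591}{1358}$ ($q = \frac{-504 - 87}{-236 - -1594} = - \frac{591}{-236 + 1594} = - \frac{591}{1358} \approx -0.4352$)
$\sqrt{33 \left(-31 + 33\right) + q} = \sqrt{33 \left(-31 + 33\right) - \frac{591}{1358}} = \sqrt{33 \cdot 2 - \frac{591}{1358}} = \sqrt{66 - \frac{591}{1358}} = \sqrt{\frac{89037}{1358}} = \frac{3 \sqrt{13434694}}{1358}$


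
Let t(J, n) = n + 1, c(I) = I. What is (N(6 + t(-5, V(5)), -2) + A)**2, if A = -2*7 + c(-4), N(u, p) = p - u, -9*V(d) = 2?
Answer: 58081/81 ≈ 717.05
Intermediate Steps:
V(d) = -2/9 (V(d) = -1/9*2 = -2/9)
t(J, n) = 1 + n
A = -18 (A = -2*7 - 4 = -14 - 4 = -18)
(N(6 + t(-5, V(5)), -2) + A)**2 = ((-2 - (6 + (1 - 2/9))) - 18)**2 = ((-2 - (6 + 7/9)) - 18)**2 = ((-2 - 1*61/9) - 18)**2 = ((-2 - 61/9) - 18)**2 = (-79/9 - 18)**2 = (-241/9)**2 = 58081/81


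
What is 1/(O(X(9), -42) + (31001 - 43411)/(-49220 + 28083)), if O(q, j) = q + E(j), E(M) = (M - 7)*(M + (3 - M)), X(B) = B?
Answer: -21137/2904496 ≈ -0.0072773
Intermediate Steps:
E(M) = -21 + 3*M (E(M) = (-7 + M)*3 = -21 + 3*M)
O(q, j) = -21 + q + 3*j (O(q, j) = q + (-21 + 3*j) = -21 + q + 3*j)
1/(O(X(9), -42) + (31001 - 43411)/(-49220 + 28083)) = 1/((-21 + 9 + 3*(-42)) + (31001 - 43411)/(-49220 + 28083)) = 1/((-21 + 9 - 126) - 12410/(-21137)) = 1/(-138 - 12410*(-1/21137)) = 1/(-138 + 12410/21137) = 1/(-2904496/21137) = -21137/2904496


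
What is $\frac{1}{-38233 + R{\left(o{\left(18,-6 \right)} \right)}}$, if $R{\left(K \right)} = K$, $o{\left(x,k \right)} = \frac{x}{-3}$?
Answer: $- \frac{1}{38239} \approx -2.6151 \cdot 10^{-5}$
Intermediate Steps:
$o{\left(x,k \right)} = - \frac{x}{3}$ ($o{\left(x,k \right)} = x \left(- \frac{1}{3}\right) = - \frac{x}{3}$)
$\frac{1}{-38233 + R{\left(o{\left(18,-6 \right)} \right)}} = \frac{1}{-38233 - 6} = \frac{1}{-38239} = - \frac{1}{38239}$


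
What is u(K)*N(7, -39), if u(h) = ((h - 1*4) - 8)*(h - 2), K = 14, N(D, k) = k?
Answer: -936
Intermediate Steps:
u(h) = (-12 + h)*(-2 + h) (u(h) = ((h - 4) - 8)*(-2 + h) = ((-4 + h) - 8)*(-2 + h) = (-12 + h)*(-2 + h))
u(K)*N(7, -39) = (24 + 14² - 14*14)*(-39) = (24 + 196 - 196)*(-39) = 24*(-39) = -936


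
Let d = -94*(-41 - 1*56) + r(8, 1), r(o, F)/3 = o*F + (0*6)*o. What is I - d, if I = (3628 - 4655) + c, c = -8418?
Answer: -18587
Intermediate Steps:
r(o, F) = 3*F*o (r(o, F) = 3*(o*F + (0*6)*o) = 3*(F*o + 0*o) = 3*(F*o + 0) = 3*(F*o) = 3*F*o)
I = -9445 (I = (3628 - 4655) - 8418 = -1027 - 8418 = -9445)
d = 9142 (d = -94*(-41 - 1*56) + 3*1*8 = -94*(-41 - 56) + 24 = -94*(-97) + 24 = 9118 + 24 = 9142)
I - d = -9445 - 1*9142 = -9445 - 9142 = -18587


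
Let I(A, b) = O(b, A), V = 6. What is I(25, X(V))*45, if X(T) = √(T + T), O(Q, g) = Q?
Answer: 90*√3 ≈ 155.88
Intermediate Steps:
X(T) = √2*√T (X(T) = √(2*T) = √2*√T)
I(A, b) = b
I(25, X(V))*45 = (√2*√6)*45 = (2*√3)*45 = 90*√3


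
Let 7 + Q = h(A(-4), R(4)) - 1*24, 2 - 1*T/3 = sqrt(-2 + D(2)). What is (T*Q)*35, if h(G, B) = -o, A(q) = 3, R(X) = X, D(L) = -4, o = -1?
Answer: -6300 + 3150*I*sqrt(6) ≈ -6300.0 + 7715.9*I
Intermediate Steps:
h(G, B) = 1 (h(G, B) = -1*(-1) = 1)
T = 6 - 3*I*sqrt(6) (T = 6 - 3*sqrt(-2 - 4) = 6 - 3*I*sqrt(6) ≈ 6.0 - 7.3485*I)
Q = -30 (Q = -7 + (1 - 1*24) = -7 + (1 - 24) = -7 - 23 = -30)
(T*Q)*35 = ((6 - 3*I*sqrt(6))*(-30))*35 = (-180 + 90*I*sqrt(6))*35 = -6300 + 3150*I*sqrt(6)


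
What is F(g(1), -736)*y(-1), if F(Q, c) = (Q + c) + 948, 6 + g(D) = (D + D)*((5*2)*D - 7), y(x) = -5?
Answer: -1060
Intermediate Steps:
g(D) = -6 + 2*D*(-7 + 10*D) (g(D) = -6 + (D + D)*((5*2)*D - 7) = -6 + (2*D)*(10*D - 7) = -6 + (2*D)*(-7 + 10*D) = -6 + 2*D*(-7 + 10*D))
F(Q, c) = 948 + Q + c
F(g(1), -736)*y(-1) = (948 + (-6 - 14*1 + 20*1**2) - 736)*(-5) = (948 + (-6 - 14 + 20*1) - 736)*(-5) = (948 + (-6 - 14 + 20) - 736)*(-5) = (948 + 0 - 736)*(-5) = 212*(-5) = -1060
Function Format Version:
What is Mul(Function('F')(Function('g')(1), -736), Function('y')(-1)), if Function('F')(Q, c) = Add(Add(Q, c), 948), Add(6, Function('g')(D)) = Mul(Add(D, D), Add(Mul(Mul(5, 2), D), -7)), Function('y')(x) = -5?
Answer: -1060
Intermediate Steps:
Function('g')(D) = Add(-6, Mul(2, D, Add(-7, Mul(10, D)))) (Function('g')(D) = Add(-6, Mul(Add(D, D), Add(Mul(Mul(5, 2), D), -7))) = Add(-6, Mul(Mul(2, D), Add(Mul(10, D), -7))) = Add(-6, Mul(Mul(2, D), Add(-7, Mul(10, D)))) = Add(-6, Mul(2, D, Add(-7, Mul(10, D)))))
Function('F')(Q, c) = Add(948, Q, c)
Mul(Function('F')(Function('g')(1), -736), Function('y')(-1)) = Mul(Add(948, Add(-6, Mul(-14, 1), Mul(20, Pow(1, 2))), -736), -5) = Mul(Add(948, Add(-6, -14, Mul(20, 1)), -736), -5) = Mul(Add(948, Add(-6, -14, 20), -736), -5) = Mul(Add(948, 0, -736), -5) = Mul(212, -5) = -1060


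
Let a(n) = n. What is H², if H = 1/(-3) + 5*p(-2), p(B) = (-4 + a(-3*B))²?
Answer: 3481/9 ≈ 386.78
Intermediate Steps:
p(B) = (-4 - 3*B)²
H = 59/3 (H = 1/(-3) + 5*(4 + 3*(-2))² = -⅓ + 5*(4 - 6)² = -⅓ + 5*(-2)² = -⅓ + 5*4 = -⅓ + 20 = 59/3 ≈ 19.667)
H² = (59/3)² = 3481/9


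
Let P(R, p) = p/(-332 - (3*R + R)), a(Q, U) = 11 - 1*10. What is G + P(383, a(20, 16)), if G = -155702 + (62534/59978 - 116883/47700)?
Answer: -11532458215391863/74066832200 ≈ -1.5570e+5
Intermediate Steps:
a(Q, U) = 1 (a(Q, U) = 11 - 10 = 1)
P(R, p) = p/(-332 - 4*R)
G = -24747764325443/158941700 (G = -155702 + (62534*(1/59978) - 116883*1/47700) = -155702 + (31267/29989 - 12987/5300) = -155702 - 223752043/158941700 = -24747764325443/158941700 ≈ -1.5570e+5)
G + P(383, a(20, 16)) = -24747764325443/158941700 - 1*1/(332 + 4*383) = -24747764325443/158941700 - 1*1/(332 + 1532) = -24747764325443/158941700 - 1*1/1864 = -24747764325443/158941700 - 1*1*1/1864 = -24747764325443/158941700 - 1/1864 = -11532458215391863/74066832200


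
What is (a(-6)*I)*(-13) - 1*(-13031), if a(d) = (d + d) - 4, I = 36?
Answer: 20519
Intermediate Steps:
a(d) = -4 + 2*d (a(d) = 2*d - 4 = -4 + 2*d)
(a(-6)*I)*(-13) - 1*(-13031) = ((-4 + 2*(-6))*36)*(-13) - 1*(-13031) = ((-4 - 12)*36)*(-13) + 13031 = -16*36*(-13) + 13031 = -576*(-13) + 13031 = 7488 + 13031 = 20519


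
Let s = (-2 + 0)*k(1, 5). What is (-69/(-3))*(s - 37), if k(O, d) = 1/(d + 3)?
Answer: -3427/4 ≈ -856.75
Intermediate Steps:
k(O, d) = 1/(3 + d)
s = -1/4 (s = (-2 + 0)/(3 + 5) = -2/8 = -2*1/8 = -1/4 ≈ -0.25000)
(-69/(-3))*(s - 37) = (-69/(-3))*(-1/4 - 37) = -69*(-1/3)*(-149/4) = 23*(-149/4) = -3427/4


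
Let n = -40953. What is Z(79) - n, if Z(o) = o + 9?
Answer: 41041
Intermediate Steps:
Z(o) = 9 + o
Z(79) - n = (9 + 79) - 1*(-40953) = 88 + 40953 = 41041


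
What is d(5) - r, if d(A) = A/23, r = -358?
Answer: 8239/23 ≈ 358.22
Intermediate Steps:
d(A) = A/23 (d(A) = A*(1/23) = A/23)
d(5) - r = (1/23)*5 - 1*(-358) = 5/23 + 358 = 8239/23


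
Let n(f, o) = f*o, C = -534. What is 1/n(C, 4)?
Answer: -1/2136 ≈ -0.00046816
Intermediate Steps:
1/n(C, 4) = 1/(-534*4) = 1/(-2136) = -1/2136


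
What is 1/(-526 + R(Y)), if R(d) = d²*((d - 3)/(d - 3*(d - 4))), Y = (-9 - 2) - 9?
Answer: -13/9138 ≈ -0.0014226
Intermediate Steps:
Y = -20 (Y = -11 - 9 = -20)
R(d) = d²*(-3 + d)/(12 - 2*d) (R(d) = d²*((-3 + d)/(d - 3*(-4 + d))) = d²*((-3 + d)/(d + (12 - 3*d))) = d²*((-3 + d)/(12 - 2*d)) = d²*(-3 + d)/(12 - 2*d))
1/(-526 + R(Y)) = 1/(-526 + (½)*(-20)²*(3 - 1*(-20))/(-6 - 20)) = 1/(-526 + (½)*400*(3 + 20)/(-26)) = 1/(-526 + (½)*400*(-1/26)*23) = 1/(-526 - 2300/13) = 1/(-9138/13) = -13/9138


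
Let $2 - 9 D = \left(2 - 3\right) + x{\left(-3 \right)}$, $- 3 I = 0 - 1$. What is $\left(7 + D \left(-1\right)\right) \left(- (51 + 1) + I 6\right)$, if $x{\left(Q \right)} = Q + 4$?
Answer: $- \frac{3050}{9} \approx -338.89$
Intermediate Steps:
$x{\left(Q \right)} = 4 + Q$
$I = \frac{1}{3}$ ($I = - \frac{0 - 1}{3} = \left(- \frac{1}{3}\right) \left(-1\right) = \frac{1}{3} \approx 0.33333$)
$D = \frac{2}{9}$ ($D = \frac{2}{9} - \frac{\left(2 - 3\right) + \left(4 - 3\right)}{9} = \frac{2}{9} - \frac{-1 + 1}{9} = \frac{2}{9} - 0 = \frac{2}{9} + 0 = \frac{2}{9} \approx 0.22222$)
$\left(7 + D \left(-1\right)\right) \left(- (51 + 1) + I 6\right) = \left(7 + \frac{2}{9} \left(-1\right)\right) \left(- (51 + 1) + \frac{1}{3} \cdot 6\right) = \left(7 - \frac{2}{9}\right) \left(\left(-1\right) 52 + 2\right) = \frac{61 \left(-52 + 2\right)}{9} = \frac{61}{9} \left(-50\right) = - \frac{3050}{9}$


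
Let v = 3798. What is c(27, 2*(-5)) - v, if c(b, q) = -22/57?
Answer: -216508/57 ≈ -3798.4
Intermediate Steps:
c(b, q) = -22/57 (c(b, q) = -22*1/57 = -22/57)
c(27, 2*(-5)) - v = -22/57 - 1*3798 = -22/57 - 3798 = -216508/57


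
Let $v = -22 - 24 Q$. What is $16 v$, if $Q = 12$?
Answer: $-4960$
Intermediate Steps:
$v = -310$ ($v = -22 - 288 = -310$)
$16 v = 16 \left(-310\right) = -4960$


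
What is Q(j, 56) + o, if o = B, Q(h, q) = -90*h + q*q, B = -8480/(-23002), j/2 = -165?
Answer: 7125492/217 ≈ 32836.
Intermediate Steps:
j = -330 (j = 2*(-165) = -330)
B = 80/217 (B = -8480*(-1/23002) = 80/217 ≈ 0.36866)
Q(h, q) = q² - 90*h (Q(h, q) = -90*h + q² = q² - 90*h)
o = 80/217 ≈ 0.36866
Q(j, 56) + o = (56² - 90*(-330)) + 80/217 = (3136 + 29700) + 80/217 = 32836 + 80/217 = 7125492/217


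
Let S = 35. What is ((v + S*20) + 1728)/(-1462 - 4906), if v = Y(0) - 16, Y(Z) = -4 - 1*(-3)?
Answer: -2411/6368 ≈ -0.37861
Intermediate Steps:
Y(Z) = -1 (Y(Z) = -4 + 3 = -1)
v = -17 (v = -1 - 16 = -17)
((v + S*20) + 1728)/(-1462 - 4906) = ((-17 + 35*20) + 1728)/(-1462 - 4906) = ((-17 + 700) + 1728)/(-6368) = (683 + 1728)*(-1/6368) = 2411*(-1/6368) = -2411/6368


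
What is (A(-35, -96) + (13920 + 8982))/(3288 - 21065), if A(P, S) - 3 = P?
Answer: -22870/17777 ≈ -1.2865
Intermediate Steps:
A(P, S) = 3 + P
(A(-35, -96) + (13920 + 8982))/(3288 - 21065) = ((3 - 35) + (13920 + 8982))/(3288 - 21065) = (-32 + 22902)/(-17777) = 22870*(-1/17777) = -22870/17777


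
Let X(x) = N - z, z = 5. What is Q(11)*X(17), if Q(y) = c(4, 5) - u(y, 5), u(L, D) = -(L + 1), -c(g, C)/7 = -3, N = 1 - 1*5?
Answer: -297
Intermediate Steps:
N = -4 (N = 1 - 5 = -4)
c(g, C) = 21 (c(g, C) = -7*(-3) = 21)
u(L, D) = -1 - L (u(L, D) = -(1 + L) = -1 - L)
X(x) = -9 (X(x) = -4 - 1*5 = -4 - 5 = -9)
Q(y) = 22 + y (Q(y) = 21 - (-1 - y) = 21 + (1 + y) = 22 + y)
Q(11)*X(17) = (22 + 11)*(-9) = 33*(-9) = -297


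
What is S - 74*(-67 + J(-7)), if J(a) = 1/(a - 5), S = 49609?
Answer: 327439/6 ≈ 54573.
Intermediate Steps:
J(a) = 1/(-5 + a)
S - 74*(-67 + J(-7)) = 49609 - 74*(-67 + 1/(-5 - 7)) = 49609 - 74*(-67 + 1/(-12)) = 49609 - 74*(-67 - 1/12) = 49609 - 74*(-805)/12 = 49609 - 1*(-29785/6) = 49609 + 29785/6 = 327439/6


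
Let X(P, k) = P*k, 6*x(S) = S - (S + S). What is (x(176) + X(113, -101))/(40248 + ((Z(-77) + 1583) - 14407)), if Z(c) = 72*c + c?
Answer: -34327/65409 ≈ -0.52481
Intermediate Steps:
Z(c) = 73*c
x(S) = -S/6 (x(S) = (S - (S + S))/6 = (S - 2*S)/6 = (-S)/6 = -S/6)
(x(176) + X(113, -101))/(40248 + ((Z(-77) + 1583) - 14407)) = (-⅙*176 + 113*(-101))/(40248 + ((73*(-77) + 1583) - 14407)) = (-88/3 - 11413)/(40248 + ((-5621 + 1583) - 14407)) = -34327/(3*(40248 + (-4038 - 14407))) = -34327/(3*(40248 - 18445)) = -34327/3/21803 = -34327/3*1/21803 = -34327/65409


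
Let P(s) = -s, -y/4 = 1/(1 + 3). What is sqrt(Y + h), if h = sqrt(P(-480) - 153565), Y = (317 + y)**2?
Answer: sqrt(99856 + I*sqrt(153085)) ≈ 316.0 + 0.6191*I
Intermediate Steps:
y = -1 (y = -4/(1 + 3) = -4/4 = -4*1/4 = -1)
Y = 99856 (Y = (317 - 1)**2 = 316**2 = 99856)
h = I*sqrt(153085) (h = sqrt(-1*(-480) - 153565) = sqrt(480 - 153565) = sqrt(-153085) = I*sqrt(153085) ≈ 391.26*I)
sqrt(Y + h) = sqrt(99856 + I*sqrt(153085))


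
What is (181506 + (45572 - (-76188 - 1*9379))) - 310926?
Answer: 1719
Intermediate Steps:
(181506 + (45572 - (-76188 - 1*9379))) - 310926 = (181506 + (45572 - (-76188 - 9379))) - 310926 = (181506 + (45572 - 1*(-85567))) - 310926 = (181506 + (45572 + 85567)) - 310926 = (181506 + 131139) - 310926 = 312645 - 310926 = 1719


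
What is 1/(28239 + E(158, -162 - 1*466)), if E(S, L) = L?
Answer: 1/27611 ≈ 3.6217e-5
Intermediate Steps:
1/(28239 + E(158, -162 - 1*466)) = 1/(28239 + (-162 - 1*466)) = 1/(28239 + (-162 - 466)) = 1/(28239 - 628) = 1/27611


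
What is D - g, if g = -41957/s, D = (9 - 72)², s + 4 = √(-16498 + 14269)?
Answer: (-26081*I + 3969*√2229)/(√2229 + 4*I) ≈ 3894.2 - 882.35*I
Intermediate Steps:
s = -4 + I*√2229 (s = -4 + √(-16498 + 14269) = -4 + √(-2229) = -4 + I*√2229 ≈ -4.0 + 47.212*I)
D = 3969 (D = (-63)² = 3969)
g = -41957/(-4 + I*√2229) ≈ 74.756 + 882.35*I
D - g = 3969 - (167828/2245 + 41957*I*√2229/2245) = 3969 + (-167828/2245 - 41957*I*√2229/2245) = 8742577/2245 - 41957*I*√2229/2245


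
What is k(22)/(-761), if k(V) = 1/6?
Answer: -1/4566 ≈ -0.00021901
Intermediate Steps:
k(V) = 1/6
k(22)/(-761) = (1/6)/(-761) = (1/6)*(-1/761) = -1/4566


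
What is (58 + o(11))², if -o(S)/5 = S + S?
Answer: 2704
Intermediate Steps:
o(S) = -10*S (o(S) = -5*(S + S) = -10*S)
(58 + o(11))² = (58 - 10*11)² = (58 - 110)² = (-52)² = 2704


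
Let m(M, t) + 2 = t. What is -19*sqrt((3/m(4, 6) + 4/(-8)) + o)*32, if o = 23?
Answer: -304*sqrt(93) ≈ -2931.7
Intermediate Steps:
m(M, t) = -2 + t
-19*sqrt((3/m(4, 6) + 4/(-8)) + o)*32 = -19*sqrt((3/(-2 + 6) + 4/(-8)) + 23)*32 = -19*sqrt((3/4 + 4*(-1/8)) + 23)*32 = -19*sqrt((3*(1/4) - 1/2) + 23)*32 = -19*sqrt((3/4 - 1/2) + 23)*32 = -19*sqrt(1/4 + 23)*32 = -19*sqrt(93)/2*32 = -304*sqrt(93)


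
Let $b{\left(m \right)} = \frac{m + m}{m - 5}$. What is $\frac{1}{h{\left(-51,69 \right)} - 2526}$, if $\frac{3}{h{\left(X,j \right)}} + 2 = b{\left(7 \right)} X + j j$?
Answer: $- \frac{4402}{11119449} \approx -0.00039588$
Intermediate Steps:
$b{\left(m \right)} = \frac{2 m}{-5 + m}$
$h{\left(X,j \right)} = \frac{3}{-2 + j^{2} + 7 X}$ ($h{\left(X,j \right)} = \frac{3}{-2 + \left(2 \cdot 7 \frac{1}{-5 + 7} X + j j\right)} = \frac{3}{-2 + \left(2 \cdot 7 \cdot \frac{1}{2} X + j^{2}\right)} = \frac{3}{-2 + \left(7 X + j^{2}\right)} = \frac{3}{-2 + \left(j^{2} + 7 X\right)} = \frac{3}{-2 + j^{2} + 7 X}$)
$\frac{1}{h{\left(-51,69 \right)} - 2526} = \frac{1}{\frac{3}{-2 + 69^{2} + 7 \left(-51\right)} - 2526} = \frac{1}{\frac{3}{-2 + 4761 - 357} - 2526} = \frac{1}{\frac{3}{4402} - 2526} = \frac{1}{- \frac{11119449}{4402}} = - \frac{4402}{11119449}$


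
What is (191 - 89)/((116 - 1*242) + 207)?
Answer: 34/27 ≈ 1.2593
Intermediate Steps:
(191 - 89)/((116 - 1*242) + 207) = 102/((116 - 242) + 207) = 102/(-126 + 207) = 102/81 = 102*(1/81) = 34/27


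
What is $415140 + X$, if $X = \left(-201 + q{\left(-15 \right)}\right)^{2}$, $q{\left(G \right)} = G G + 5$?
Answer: $415981$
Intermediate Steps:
$q{\left(G \right)} = 5 + G^{2}$ ($q{\left(G \right)} = G^{2} + 5 = 5 + G^{2}$)
$X = 841$ ($X = \left(-201 + \left(5 + \left(-15\right)^{2}\right)\right)^{2} = \left(-201 + \left(5 + 225\right)\right)^{2} = \left(-201 + 230\right)^{2} = 29^{2} = 841$)
$415140 + X = 415140 + 841 = 415981$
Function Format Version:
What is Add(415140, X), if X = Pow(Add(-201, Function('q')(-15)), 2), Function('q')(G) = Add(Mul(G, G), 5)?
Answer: 415981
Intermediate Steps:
Function('q')(G) = Add(5, Pow(G, 2)) (Function('q')(G) = Add(Pow(G, 2), 5) = Add(5, Pow(G, 2)))
X = 841 (X = Pow(Add(-201, Add(5, Pow(-15, 2))), 2) = Pow(Add(-201, Add(5, 225)), 2) = Pow(Add(-201, 230), 2) = Pow(29, 2) = 841)
Add(415140, X) = Add(415140, 841) = 415981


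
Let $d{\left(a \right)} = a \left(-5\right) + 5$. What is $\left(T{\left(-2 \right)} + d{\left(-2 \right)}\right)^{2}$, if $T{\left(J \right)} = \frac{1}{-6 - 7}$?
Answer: $\frac{37636}{169} \approx 222.7$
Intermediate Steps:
$T{\left(J \right)} = - \frac{1}{13}$ ($T{\left(J \right)} = \frac{1}{-13} = - \frac{1}{13}$)
$d{\left(a \right)} = 5 - 5 a$ ($d{\left(a \right)} = - 5 a + 5 = 5 - 5 a$)
$\left(T{\left(-2 \right)} + d{\left(-2 \right)}\right)^{2} = \left(- \frac{1}{13} + \left(5 - -10\right)\right)^{2} = \left(- \frac{1}{13} + \left(5 + 10\right)\right)^{2} = \left(- \frac{1}{13} + 15\right)^{2} = \left(\frac{194}{13}\right)^{2} = \frac{37636}{169}$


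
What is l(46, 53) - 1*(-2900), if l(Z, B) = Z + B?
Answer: 2999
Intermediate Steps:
l(Z, B) = B + Z
l(46, 53) - 1*(-2900) = (53 + 46) - 1*(-2900) = 99 + 2900 = 2999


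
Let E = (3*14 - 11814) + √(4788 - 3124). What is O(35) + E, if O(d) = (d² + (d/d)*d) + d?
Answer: -10477 + 8*√26 ≈ -10436.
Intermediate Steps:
O(d) = d² + 2*d (O(d) = (d² + 1*d) + d = (d² + d) + d = (d + d²) + d = d² + 2*d)
E = -11772 + 8*√26 (E = (42 - 11814) + √1664 = -11772 + 8*√26 ≈ -11731.)
O(35) + E = 35*(2 + 35) + (-11772 + 8*√26) = 35*37 + (-11772 + 8*√26) = 1295 + (-11772 + 8*√26) = -10477 + 8*√26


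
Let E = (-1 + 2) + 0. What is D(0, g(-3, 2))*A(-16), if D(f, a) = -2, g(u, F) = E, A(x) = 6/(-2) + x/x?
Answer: 4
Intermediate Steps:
E = 1 (E = 1 + 0 = 1)
A(x) = -2 (A(x) = 6*(-1/2) + 1 = -3 + 1 = -2)
g(u, F) = 1
D(0, g(-3, 2))*A(-16) = -2*(-2) = 4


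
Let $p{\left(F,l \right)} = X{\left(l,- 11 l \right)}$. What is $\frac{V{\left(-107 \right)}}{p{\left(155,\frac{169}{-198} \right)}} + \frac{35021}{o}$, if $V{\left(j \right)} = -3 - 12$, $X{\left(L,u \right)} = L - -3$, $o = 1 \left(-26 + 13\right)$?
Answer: $- \frac{2984507}{1105} \approx -2700.9$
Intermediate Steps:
$o = -13$ ($o = 1 \left(-13\right) = -13$)
$X{\left(L,u \right)} = 3 + L$ ($X{\left(L,u \right)} = L + 3 = 3 + L$)
$p{\left(F,l \right)} = 3 + l$
$V{\left(j \right)} = -15$ ($V{\left(j \right)} = -3 - 12 = -15$)
$\frac{V{\left(-107 \right)}}{p{\left(155,\frac{169}{-198} \right)}} + \frac{35021}{o} = - \frac{15}{3 + \frac{169}{-198}} + \frac{35021}{-13} = - \frac{15}{3 + 169 \left(- \frac{1}{198}\right)} + 35021 \left(- \frac{1}{13}\right) = - \frac{15}{3 - \frac{169}{198}} - \frac{35021}{13} = - \frac{15}{\frac{425}{198}} - \frac{35021}{13} = \left(-15\right) \frac{198}{425} - \frac{35021}{13} = - \frac{594}{85} - \frac{35021}{13} = - \frac{2984507}{1105}$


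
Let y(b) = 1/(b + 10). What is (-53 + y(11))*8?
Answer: -8896/21 ≈ -423.62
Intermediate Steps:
y(b) = 1/(10 + b)
(-53 + y(11))*8 = (-53 + 1/(10 + 11))*8 = (-53 + 1/21)*8 = -1112/21*8 = -8896/21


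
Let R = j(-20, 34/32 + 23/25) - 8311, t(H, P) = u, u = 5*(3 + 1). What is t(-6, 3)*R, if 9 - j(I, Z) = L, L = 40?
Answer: -166840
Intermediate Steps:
u = 20 (u = 5*4 = 20)
t(H, P) = 20
j(I, Z) = -31 (j(I, Z) = 9 - 1*40 = 9 - 40 = -31)
R = -8342 (R = -31 - 8311 = -8342)
t(-6, 3)*R = 20*(-8342) = -166840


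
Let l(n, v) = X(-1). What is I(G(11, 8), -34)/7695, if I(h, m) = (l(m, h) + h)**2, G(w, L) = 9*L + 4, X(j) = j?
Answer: 125/171 ≈ 0.73099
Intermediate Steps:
l(n, v) = -1
G(w, L) = 4 + 9*L
I(h, m) = (-1 + h)**2
I(G(11, 8), -34)/7695 = (-1 + (4 + 9*8))**2/7695 = (-1 + (4 + 72))**2*(1/7695) = (-1 + 76)**2*(1/7695) = 75**2*(1/7695) = 5625*(1/7695) = 125/171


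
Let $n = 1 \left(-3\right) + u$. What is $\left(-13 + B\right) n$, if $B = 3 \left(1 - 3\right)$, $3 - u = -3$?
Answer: $-57$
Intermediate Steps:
$u = 6$ ($u = 3 - -3 = 3 + 3 = 6$)
$B = -6$ ($B = 3 \left(-2\right) = -6$)
$n = 3$ ($n = 1 \left(-3\right) + 6 = -3 + 6 = 3$)
$\left(-13 + B\right) n = \left(-13 - 6\right) 3 = \left(-19\right) 3 = -57$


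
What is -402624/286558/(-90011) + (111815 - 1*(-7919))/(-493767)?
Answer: -1544072408563342/6367957990231923 ≈ -0.24248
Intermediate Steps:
-402624/286558/(-90011) + (111815 - 1*(-7919))/(-493767) = -402624*1/286558*(-1/90011) + (111815 + 7919)*(-1/493767) = -201312/143279*(-1/90011) + 119734*(-1/493767) = 201312/12896686069 - 119734/493767 = -1544072408563342/6367957990231923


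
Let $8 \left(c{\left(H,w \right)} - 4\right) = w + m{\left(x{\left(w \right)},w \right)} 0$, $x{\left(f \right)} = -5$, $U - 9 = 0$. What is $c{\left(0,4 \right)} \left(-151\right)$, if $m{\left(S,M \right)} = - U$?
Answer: $- \frac{1359}{2} \approx -679.5$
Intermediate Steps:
$U = 9$ ($U = 9 + 0 = 9$)
$m{\left(S,M \right)} = -9$ ($m{\left(S,M \right)} = \left(-1\right) 9 = -9$)
$c{\left(H,w \right)} = 4 + \frac{w}{8}$ ($c{\left(H,w \right)} = 4 + \frac{w - 0}{8} = 4 + \frac{w + 0}{8} = 4 + \frac{w}{8}$)
$c{\left(0,4 \right)} \left(-151\right) = \left(4 + \frac{1}{8} \cdot 4\right) \left(-151\right) = \left(4 + \frac{1}{2}\right) \left(-151\right) = \frac{9}{2} \left(-151\right) = - \frac{1359}{2}$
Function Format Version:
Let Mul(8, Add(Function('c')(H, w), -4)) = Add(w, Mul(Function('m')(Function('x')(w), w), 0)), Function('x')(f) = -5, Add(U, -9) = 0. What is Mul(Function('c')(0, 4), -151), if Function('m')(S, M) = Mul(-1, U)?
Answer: Rational(-1359, 2) ≈ -679.50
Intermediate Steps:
U = 9 (U = Add(9, 0) = 9)
Function('m')(S, M) = -9 (Function('m')(S, M) = Mul(-1, 9) = -9)
Function('c')(H, w) = Add(4, Mul(Rational(1, 8), w)) (Function('c')(H, w) = Add(4, Mul(Rational(1, 8), Add(w, Mul(-9, 0)))) = Add(4, Mul(Rational(1, 8), Add(w, 0))) = Add(4, Mul(Rational(1, 8), w)))
Mul(Function('c')(0, 4), -151) = Mul(Add(4, Mul(Rational(1, 8), 4)), -151) = Mul(Add(4, Rational(1, 2)), -151) = Mul(Rational(9, 2), -151) = Rational(-1359, 2)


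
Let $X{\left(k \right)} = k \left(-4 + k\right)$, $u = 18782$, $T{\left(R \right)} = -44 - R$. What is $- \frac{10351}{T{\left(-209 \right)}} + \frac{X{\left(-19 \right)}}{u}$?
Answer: $- \frac{17667307}{281730} \approx -62.71$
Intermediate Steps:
$- \frac{10351}{T{\left(-209 \right)}} + \frac{X{\left(-19 \right)}}{u} = - \frac{10351}{-44 - -209} + \frac{\left(-19\right) \left(-4 - 19\right)}{18782} = - \frac{10351}{-44 + 209} + \left(-19\right) \left(-23\right) \frac{1}{18782} = - \frac{10351}{165} + 437 \cdot \frac{1}{18782} = \left(-10351\right) \frac{1}{165} + \frac{437}{18782} = - \frac{941}{15} + \frac{437}{18782} = - \frac{17667307}{281730}$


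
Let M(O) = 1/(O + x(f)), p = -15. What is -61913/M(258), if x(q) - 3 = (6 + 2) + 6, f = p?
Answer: -17026075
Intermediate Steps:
f = -15
x(q) = 17 (x(q) = 3 + ((6 + 2) + 6) = 3 + (8 + 6) = 3 + 14 = 17)
M(O) = 1/(17 + O) (M(O) = 1/(O + 17) = 1/(17 + O))
-61913/M(258) = -61913/(1/(17 + 258)) = -61913/(1/275) = -61913/1/275 = -61913*275 = -17026075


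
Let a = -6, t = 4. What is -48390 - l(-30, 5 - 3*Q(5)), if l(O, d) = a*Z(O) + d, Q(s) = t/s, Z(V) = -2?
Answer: -242023/5 ≈ -48405.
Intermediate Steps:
Q(s) = 4/s
l(O, d) = 12 + d (l(O, d) = -6*(-2) + d = 12 + d)
-48390 - l(-30, 5 - 3*Q(5)) = -48390 - (12 + (5 - 12/5)) = -48390 - (12 + 13/5) = -48390 - 1*73/5 = -48390 - 73/5 = -242023/5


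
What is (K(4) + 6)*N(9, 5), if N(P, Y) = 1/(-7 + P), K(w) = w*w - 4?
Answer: 9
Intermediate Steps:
K(w) = -4 + w**2 (K(w) = w**2 - 4 = -4 + w**2)
(K(4) + 6)*N(9, 5) = ((-4 + 4**2) + 6)/(-7 + 9) = ((-4 + 16) + 6)/2 = (12 + 6)*(1/2) = 18*(1/2) = 9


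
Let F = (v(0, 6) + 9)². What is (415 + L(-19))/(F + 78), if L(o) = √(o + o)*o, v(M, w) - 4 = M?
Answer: 415/247 - I*√38/13 ≈ 1.6802 - 0.47419*I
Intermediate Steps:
v(M, w) = 4 + M
L(o) = √2*o^(3/2) (L(o) = √(2*o)*o = (√2*√o)*o = √2*o^(3/2))
F = 169 (F = ((4 + 0) + 9)² = (4 + 9)² = 13² = 169)
(415 + L(-19))/(F + 78) = (415 + √2*(-19)^(3/2))/(169 + 78) = (415 + √2*(-19*I*√19))/247 = (415 - 19*I*√38)*(1/247) = 415/247 - I*√38/13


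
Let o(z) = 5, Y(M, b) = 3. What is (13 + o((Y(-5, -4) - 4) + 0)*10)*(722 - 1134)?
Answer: -25956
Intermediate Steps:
(13 + o((Y(-5, -4) - 4) + 0)*10)*(722 - 1134) = (13 + 5*10)*(722 - 1134) = (13 + 50)*(-412) = 63*(-412) = -25956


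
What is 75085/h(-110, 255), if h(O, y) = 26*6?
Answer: 75085/156 ≈ 481.31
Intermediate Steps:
h(O, y) = 156
75085/h(-110, 255) = 75085/156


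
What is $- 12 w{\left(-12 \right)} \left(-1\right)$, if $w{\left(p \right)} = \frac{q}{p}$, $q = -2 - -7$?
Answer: $-5$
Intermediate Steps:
$q = 5$ ($q = -2 + 7 = 5$)
$w{\left(p \right)} = \frac{5}{p}$
$- 12 w{\left(-12 \right)} \left(-1\right) = - 12 \frac{5}{-12} \left(-1\right) = - 12 \cdot 5 \left(- \frac{1}{12}\right) \left(-1\right) = \left(-12\right) \left(- \frac{5}{12}\right) \left(-1\right) = 5 \left(-1\right) = -5$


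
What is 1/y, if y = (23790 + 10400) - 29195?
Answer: 1/4995 ≈ 0.00020020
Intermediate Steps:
y = 4995 (y = 34190 - 29195 = 4995)
1/y = 1/4995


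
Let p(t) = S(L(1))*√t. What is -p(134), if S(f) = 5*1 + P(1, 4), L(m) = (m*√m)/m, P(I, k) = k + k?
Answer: -13*√134 ≈ -150.49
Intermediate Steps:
P(I, k) = 2*k
L(m) = √m (L(m) = m^(3/2)/m = √m)
S(f) = 13 (S(f) = 5*1 + 2*4 = 5 + 8 = 13)
p(t) = 13*√t
-p(134) = -13*√134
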